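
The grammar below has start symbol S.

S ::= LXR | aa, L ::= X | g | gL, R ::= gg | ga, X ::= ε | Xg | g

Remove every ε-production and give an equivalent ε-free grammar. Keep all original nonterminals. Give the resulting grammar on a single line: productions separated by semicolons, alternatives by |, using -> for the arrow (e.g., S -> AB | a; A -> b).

S -> R | LR | XR | aa | LXR; L -> X | g | gL; R -> ga | gg; X -> g | Xg

Nullable set: {L, X}.
S -> LXR: L, X nullable, giving LR | LXR | R | XR.
L -> X: X nullable, giving X.
L -> gL: L nullable, giving g | gL.
Drop X -> ε.
X -> Xg: X nullable, giving Xg | g.
Unchanged (no nullable symbols): S -> aa; L -> g; R -> ga; R -> gg; X -> g.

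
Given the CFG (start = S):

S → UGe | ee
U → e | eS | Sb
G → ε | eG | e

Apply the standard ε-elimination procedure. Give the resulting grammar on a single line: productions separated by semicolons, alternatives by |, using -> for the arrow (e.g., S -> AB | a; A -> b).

S -> Ue | ee | UGe; G -> e | eG; U -> e | Sb | eS

Nullable set: {G}.
S -> UGe: G nullable, giving UGe | Ue.
Drop G -> ε.
G -> eG: G nullable, giving e | eG.
Unchanged (no nullable symbols): S -> ee; G -> e; U -> Sb; U -> e; U -> eS.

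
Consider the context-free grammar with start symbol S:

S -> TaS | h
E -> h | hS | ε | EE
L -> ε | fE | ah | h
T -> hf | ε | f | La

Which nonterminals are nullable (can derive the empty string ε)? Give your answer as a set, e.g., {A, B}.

Directly nullable (have an ε-rule): {E, L, T}.
Not nullable: S — each has a terminal in every rule's right-hand side or depends on a non-nullable symbol.

{E, L, T}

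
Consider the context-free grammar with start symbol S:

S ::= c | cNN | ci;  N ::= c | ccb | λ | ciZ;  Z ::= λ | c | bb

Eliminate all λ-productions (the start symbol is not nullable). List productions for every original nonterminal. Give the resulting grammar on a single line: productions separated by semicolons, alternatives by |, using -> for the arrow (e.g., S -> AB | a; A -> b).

Nullable set: {N, Z}.
S -> cNN: N, N nullable, giving c | cN | cNN.
Drop N -> λ.
N -> ciZ: Z nullable, giving ci | ciZ.
Drop Z -> λ.
Unchanged (no nullable symbols): S -> c; S -> ci; N -> c; N -> ccb; Z -> bb; Z -> c.

S -> c | cN | ci | cNN; N -> c | ci | ccb | ciZ; Z -> c | bb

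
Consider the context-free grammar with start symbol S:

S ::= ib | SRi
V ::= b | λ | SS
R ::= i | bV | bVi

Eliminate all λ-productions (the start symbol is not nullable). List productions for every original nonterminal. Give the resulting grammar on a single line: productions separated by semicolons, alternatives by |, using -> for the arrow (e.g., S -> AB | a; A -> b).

S -> ib | SRi; R -> b | i | bV | bi | bVi; V -> b | SS

Nullable set: {V}.
R -> bV: V nullable, giving b | bV.
R -> bVi: V nullable, giving bVi | bi.
Drop V -> λ.
Unchanged (no nullable symbols): S -> SRi; S -> ib; R -> i; V -> SS; V -> b.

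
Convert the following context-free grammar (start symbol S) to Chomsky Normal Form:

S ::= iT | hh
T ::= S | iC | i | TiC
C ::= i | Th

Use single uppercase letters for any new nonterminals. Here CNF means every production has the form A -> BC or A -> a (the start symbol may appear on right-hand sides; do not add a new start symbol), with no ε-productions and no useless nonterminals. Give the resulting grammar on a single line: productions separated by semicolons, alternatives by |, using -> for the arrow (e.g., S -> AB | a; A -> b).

No ε-productions.
After unit-elimination: S -> hh | iT; C -> i | Th; T -> i | hh | iC | iT | TiC.
TERM: introduce A -> h, B -> i and substitute in every rule of length ≥2.
BIN: T -> TBC becomes T -> TD, D -> BC.

S -> AA | BT; A -> h; B -> i; C -> i | TA; D -> BC; T -> i | AA | BC | BT | TD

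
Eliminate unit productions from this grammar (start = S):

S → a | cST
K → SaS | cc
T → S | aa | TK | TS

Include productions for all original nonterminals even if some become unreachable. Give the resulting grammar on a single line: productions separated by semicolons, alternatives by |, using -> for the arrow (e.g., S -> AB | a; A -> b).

S -> a | cST; K -> cc | SaS; T -> a | TK | TS | aa | cST

Unit productions: T->S.
Unit pairs (A ⇒* B via units): (T,S).
S: inherits non-unit rules of {S} → a | cST.
K: inherits non-unit rules of {K} → SaS | cc.
T: inherits non-unit rules of {S, T} → TK | TS | a | aa | cST.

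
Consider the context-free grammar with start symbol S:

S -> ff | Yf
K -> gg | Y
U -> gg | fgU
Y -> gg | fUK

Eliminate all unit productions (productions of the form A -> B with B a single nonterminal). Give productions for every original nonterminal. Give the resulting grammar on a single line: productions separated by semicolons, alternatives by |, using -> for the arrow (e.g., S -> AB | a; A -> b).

Unit productions: K->Y.
Unit pairs (A ⇒* B via units): (K,Y).
S: inherits non-unit rules of {S} → Yf | ff.
K: inherits non-unit rules of {K, Y} → fUK | gg.
U: inherits non-unit rules of {U} → fgU | gg.
Y: inherits non-unit rules of {Y} → fUK | gg.

S -> Yf | ff; K -> gg | fUK; U -> gg | fgU; Y -> gg | fUK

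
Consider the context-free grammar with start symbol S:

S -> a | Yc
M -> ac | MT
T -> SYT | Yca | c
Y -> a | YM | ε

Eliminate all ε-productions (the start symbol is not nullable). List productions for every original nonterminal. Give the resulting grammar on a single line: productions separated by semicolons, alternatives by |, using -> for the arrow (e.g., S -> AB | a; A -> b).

S -> a | c | Yc; M -> MT | ac; T -> c | ST | ca | SYT | Yca; Y -> M | a | YM

Nullable set: {Y}.
S -> Yc: Y nullable, giving Yc | c.
T -> SYT: Y nullable, giving ST | SYT.
T -> Yca: Y nullable, giving Yca | ca.
Drop Y -> ε.
Y -> YM: Y nullable, giving M | YM.
Unchanged (no nullable symbols): S -> a; M -> MT; M -> ac; T -> c; Y -> a.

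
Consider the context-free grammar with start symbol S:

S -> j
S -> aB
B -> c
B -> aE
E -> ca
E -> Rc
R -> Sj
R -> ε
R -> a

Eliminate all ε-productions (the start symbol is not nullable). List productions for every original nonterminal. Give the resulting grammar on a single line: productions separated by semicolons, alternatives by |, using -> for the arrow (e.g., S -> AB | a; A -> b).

S -> j | aB; B -> c | aE; E -> c | Rc | ca; R -> a | Sj

Nullable set: {R}.
E -> Rc: R nullable, giving Rc | c.
Drop R -> ε.
Unchanged (no nullable symbols): S -> aB; S -> j; B -> aE; B -> c; E -> ca; R -> Sj; R -> a.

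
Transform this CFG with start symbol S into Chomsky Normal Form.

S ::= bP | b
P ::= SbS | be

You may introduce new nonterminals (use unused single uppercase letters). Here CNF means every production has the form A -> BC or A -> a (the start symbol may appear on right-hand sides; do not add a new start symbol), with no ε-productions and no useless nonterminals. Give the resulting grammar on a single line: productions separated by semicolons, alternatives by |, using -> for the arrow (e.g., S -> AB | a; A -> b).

No ε-productions.
No unit productions to eliminate.
TERM: introduce A -> b, B -> e and substitute in every rule of length ≥2.
BIN: P -> SAS becomes P -> SC, C -> AS.

S -> b | AP; A -> b; B -> e; C -> AS; P -> AB | SC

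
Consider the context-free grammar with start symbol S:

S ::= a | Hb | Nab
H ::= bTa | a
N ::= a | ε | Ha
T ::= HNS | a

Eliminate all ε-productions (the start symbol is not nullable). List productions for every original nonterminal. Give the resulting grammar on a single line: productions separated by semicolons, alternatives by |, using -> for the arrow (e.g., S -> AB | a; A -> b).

Nullable set: {N}.
S -> Nab: N nullable, giving Nab | ab.
Drop N -> ε.
T -> HNS: N nullable, giving HNS | HS.
Unchanged (no nullable symbols): S -> Hb; S -> a; H -> a; H -> bTa; N -> Ha; N -> a; T -> a.

S -> a | Hb | ab | Nab; H -> a | bTa; N -> a | Ha; T -> a | HS | HNS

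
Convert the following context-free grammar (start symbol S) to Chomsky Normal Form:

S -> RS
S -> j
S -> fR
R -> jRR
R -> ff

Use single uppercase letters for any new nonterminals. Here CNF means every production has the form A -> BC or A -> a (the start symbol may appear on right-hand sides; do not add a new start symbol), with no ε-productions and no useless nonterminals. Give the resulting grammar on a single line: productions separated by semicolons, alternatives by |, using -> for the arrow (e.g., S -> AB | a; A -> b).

No ε-productions.
No unit productions to eliminate.
TERM: introduce A -> f, B -> j and substitute in every rule of length ≥2.
BIN: R -> BRR becomes R -> BC, C -> RR.

S -> j | AR | RS; A -> f; B -> j; C -> RR; R -> AA | BC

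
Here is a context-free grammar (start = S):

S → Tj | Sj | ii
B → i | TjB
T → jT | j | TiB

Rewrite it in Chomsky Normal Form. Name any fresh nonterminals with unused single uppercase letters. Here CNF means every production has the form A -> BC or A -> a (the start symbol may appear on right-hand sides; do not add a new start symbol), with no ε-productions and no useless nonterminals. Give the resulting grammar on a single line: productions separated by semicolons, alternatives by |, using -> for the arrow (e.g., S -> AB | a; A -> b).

No ε-productions.
No unit productions to eliminate.
TERM: introduce C -> i, A -> j and substitute in every rule of length ≥2.
BIN: B -> TAB becomes B -> TD, D -> AB; T -> TCB becomes T -> TE, E -> CB.

S -> CC | SA | TA; A -> j; B -> i | TD; C -> i; D -> AB; E -> CB; T -> j | AT | TE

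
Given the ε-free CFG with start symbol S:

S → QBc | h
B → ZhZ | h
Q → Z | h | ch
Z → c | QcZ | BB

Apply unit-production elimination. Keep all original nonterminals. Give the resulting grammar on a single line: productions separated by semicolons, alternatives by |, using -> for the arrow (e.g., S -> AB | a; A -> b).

Unit productions: Q->Z.
Unit pairs (A ⇒* B via units): (Q,Z).
S: inherits non-unit rules of {S} → QBc | h.
B: inherits non-unit rules of {B} → ZhZ | h.
Q: inherits non-unit rules of {Q, Z} → BB | QcZ | c | ch | h.
Z: inherits non-unit rules of {Z} → BB | QcZ | c.

S -> h | QBc; B -> h | ZhZ; Q -> c | h | BB | ch | QcZ; Z -> c | BB | QcZ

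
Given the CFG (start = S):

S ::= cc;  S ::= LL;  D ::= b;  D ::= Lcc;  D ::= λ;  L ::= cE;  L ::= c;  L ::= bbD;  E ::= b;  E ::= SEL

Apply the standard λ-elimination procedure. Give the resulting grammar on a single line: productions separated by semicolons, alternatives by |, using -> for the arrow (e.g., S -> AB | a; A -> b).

Nullable set: {D}.
Drop D -> λ.
L -> bbD: D nullable, giving bb | bbD.
Unchanged (no nullable symbols): S -> LL; S -> cc; D -> Lcc; D -> b; E -> SEL; E -> b; L -> c; L -> cE.

S -> LL | cc; D -> b | Lcc; E -> b | SEL; L -> c | bb | cE | bbD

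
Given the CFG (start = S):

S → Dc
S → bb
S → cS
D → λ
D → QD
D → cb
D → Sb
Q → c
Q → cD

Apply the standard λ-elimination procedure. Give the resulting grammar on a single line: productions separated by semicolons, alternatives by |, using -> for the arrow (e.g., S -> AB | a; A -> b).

Nullable set: {D}.
S -> Dc: D nullable, giving Dc | c.
Drop D -> λ.
D -> QD: D nullable, giving Q | QD.
Q -> cD: D nullable, giving c | cD.
Unchanged (no nullable symbols): S -> bb; S -> cS; D -> Sb; D -> cb; Q -> c.

S -> c | Dc | bb | cS; D -> Q | QD | Sb | cb; Q -> c | cD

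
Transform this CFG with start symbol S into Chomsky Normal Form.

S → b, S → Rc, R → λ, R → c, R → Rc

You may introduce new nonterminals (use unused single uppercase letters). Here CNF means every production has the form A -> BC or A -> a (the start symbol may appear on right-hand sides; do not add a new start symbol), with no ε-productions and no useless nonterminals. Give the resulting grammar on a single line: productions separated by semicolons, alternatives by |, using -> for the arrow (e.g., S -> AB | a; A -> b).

Nullable: {R}; after ε-elimination: S -> b | c | Rc; R -> c | Rc.
No unit productions to eliminate.
TERM: introduce A -> c and substitute in every rule of length ≥2.

S -> b | c | RA; A -> c; R -> c | RA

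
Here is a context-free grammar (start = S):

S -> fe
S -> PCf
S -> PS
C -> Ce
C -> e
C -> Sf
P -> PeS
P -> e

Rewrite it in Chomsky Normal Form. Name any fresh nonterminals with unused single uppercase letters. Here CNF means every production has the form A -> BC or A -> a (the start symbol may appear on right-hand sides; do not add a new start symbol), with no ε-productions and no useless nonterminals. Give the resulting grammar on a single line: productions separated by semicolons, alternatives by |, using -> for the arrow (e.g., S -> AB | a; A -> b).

No ε-productions.
No unit productions to eliminate.
TERM: introduce A -> e, B -> f and substitute in every rule of length ≥2.
BIN: P -> PAS becomes P -> PD, D -> AS; S -> PCB becomes S -> PE, E -> CB.

S -> BA | PE | PS; A -> e; B -> f; C -> e | CA | SB; D -> AS; E -> CB; P -> e | PD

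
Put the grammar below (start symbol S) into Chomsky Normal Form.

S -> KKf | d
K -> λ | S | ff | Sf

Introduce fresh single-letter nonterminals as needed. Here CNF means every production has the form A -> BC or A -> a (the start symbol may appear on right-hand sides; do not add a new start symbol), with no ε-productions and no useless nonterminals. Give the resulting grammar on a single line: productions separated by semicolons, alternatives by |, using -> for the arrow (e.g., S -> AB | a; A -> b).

S -> d | f | KA | KC; A -> f; B -> KA; C -> KA; K -> d | f | AA | KA | KB | SA

Nullable: {K}; after ε-elimination: S -> d | f | Kf | KKf; K -> S | Sf | ff.
After unit-elimination: S -> d | f | Kf | KKf; K -> d | f | Kf | Sf | ff | KKf.
TERM: introduce A -> f and substitute in every rule of length ≥2.
BIN: K -> KKA becomes K -> KB, B -> KA; S -> KKA becomes S -> KC, C -> KA.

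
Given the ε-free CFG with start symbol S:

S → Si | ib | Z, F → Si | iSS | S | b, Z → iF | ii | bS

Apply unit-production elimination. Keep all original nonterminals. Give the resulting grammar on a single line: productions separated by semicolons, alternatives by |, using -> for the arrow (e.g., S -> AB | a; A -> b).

S -> Si | bS | iF | ib | ii; F -> b | Si | bS | iF | ib | ii | iSS; Z -> bS | iF | ii

Unit productions: F->S, S->Z.
Unit pairs (A ⇒* B via units): (F,S), (F,Z), (S,Z).
S: inherits non-unit rules of {S, Z} → Si | bS | iF | ib | ii.
F: inherits non-unit rules of {F, S, Z} → Si | b | bS | iF | iSS | ib | ii.
Z: inherits non-unit rules of {Z} → bS | iF | ii.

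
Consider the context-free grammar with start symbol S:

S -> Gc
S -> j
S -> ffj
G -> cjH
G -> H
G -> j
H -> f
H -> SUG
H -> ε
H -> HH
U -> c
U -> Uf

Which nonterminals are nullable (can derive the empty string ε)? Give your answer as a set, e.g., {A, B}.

{G, H}

Directly nullable (have an ε-rule): {H}.
G is nullable via G -> H (every symbol on the right is already known nullable).
Not nullable: S, U — each has a terminal in every rule's right-hand side or depends on a non-nullable symbol.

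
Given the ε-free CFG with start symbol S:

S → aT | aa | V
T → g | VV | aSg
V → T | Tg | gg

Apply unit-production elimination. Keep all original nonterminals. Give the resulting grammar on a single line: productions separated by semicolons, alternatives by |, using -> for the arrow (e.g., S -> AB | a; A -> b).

Unit productions: S->V, V->T.
Unit pairs (A ⇒* B via units): (S,T), (S,V), (V,T).
S: inherits non-unit rules of {S, T, V} → Tg | VV | aSg | aT | aa | g | gg.
T: inherits non-unit rules of {T} → VV | aSg | g.
V: inherits non-unit rules of {T, V} → Tg | VV | aSg | g | gg.

S -> g | Tg | VV | aT | aa | gg | aSg; T -> g | VV | aSg; V -> g | Tg | VV | gg | aSg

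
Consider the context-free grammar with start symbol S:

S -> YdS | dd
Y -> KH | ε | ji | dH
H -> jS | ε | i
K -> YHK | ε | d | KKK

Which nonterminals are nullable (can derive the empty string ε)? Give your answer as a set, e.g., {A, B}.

Directly nullable (have an ε-rule): {H, K, Y}.
Not nullable: S — each has a terminal in every rule's right-hand side or depends on a non-nullable symbol.

{H, K, Y}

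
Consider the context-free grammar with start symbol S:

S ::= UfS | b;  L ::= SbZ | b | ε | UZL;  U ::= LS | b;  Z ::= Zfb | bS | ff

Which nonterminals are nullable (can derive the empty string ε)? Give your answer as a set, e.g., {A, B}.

{L}

Directly nullable (have an ε-rule): {L}.
Not nullable: S, U, Z — each has a terminal in every rule's right-hand side or depends on a non-nullable symbol.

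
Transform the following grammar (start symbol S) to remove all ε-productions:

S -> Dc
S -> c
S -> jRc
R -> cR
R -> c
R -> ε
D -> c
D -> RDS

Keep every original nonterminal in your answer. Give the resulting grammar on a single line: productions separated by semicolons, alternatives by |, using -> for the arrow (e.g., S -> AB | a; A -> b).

S -> c | Dc | jc | jRc; D -> c | DS | RDS; R -> c | cR

Nullable set: {R}.
S -> jRc: R nullable, giving jRc | jc.
D -> RDS: R nullable, giving DS | RDS.
Drop R -> ε.
R -> cR: R nullable, giving c | cR.
Unchanged (no nullable symbols): S -> Dc; S -> c; D -> c; R -> c.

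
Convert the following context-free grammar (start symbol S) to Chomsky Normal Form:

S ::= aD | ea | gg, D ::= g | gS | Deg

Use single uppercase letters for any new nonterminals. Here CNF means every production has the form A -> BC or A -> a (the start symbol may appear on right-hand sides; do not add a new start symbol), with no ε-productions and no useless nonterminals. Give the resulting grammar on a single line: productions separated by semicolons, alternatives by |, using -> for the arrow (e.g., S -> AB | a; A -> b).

No ε-productions.
No unit productions to eliminate.
TERM: introduce C -> a, A -> e, B -> g and substitute in every rule of length ≥2.
BIN: D -> DAB becomes D -> DE, E -> AB.

S -> AC | BB | CD; A -> e; B -> g; C -> a; D -> g | BS | DE; E -> AB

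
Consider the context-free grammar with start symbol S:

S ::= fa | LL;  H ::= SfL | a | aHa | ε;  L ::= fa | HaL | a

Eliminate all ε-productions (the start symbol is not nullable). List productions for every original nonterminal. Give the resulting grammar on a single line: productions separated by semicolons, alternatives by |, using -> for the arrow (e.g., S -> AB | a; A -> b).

S -> LL | fa; H -> a | aa | SfL | aHa; L -> a | aL | fa | HaL

Nullable set: {H}.
Drop H -> ε.
H -> aHa: H nullable, giving aHa | aa.
L -> HaL: H nullable, giving HaL | aL.
Unchanged (no nullable symbols): S -> LL; S -> fa; H -> SfL; H -> a; L -> a; L -> fa.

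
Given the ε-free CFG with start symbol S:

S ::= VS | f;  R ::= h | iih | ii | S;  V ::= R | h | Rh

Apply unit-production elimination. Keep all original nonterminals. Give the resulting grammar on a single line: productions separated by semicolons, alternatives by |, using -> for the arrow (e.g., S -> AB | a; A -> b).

S -> f | VS; R -> f | h | VS | ii | iih; V -> f | h | Rh | VS | ii | iih

Unit productions: R->S, V->R.
Unit pairs (A ⇒* B via units): (R,S), (V,R), (V,S).
S: inherits non-unit rules of {S} → VS | f.
R: inherits non-unit rules of {R, S} → VS | f | h | ii | iih.
V: inherits non-unit rules of {R, S, V} → Rh | VS | f | h | ii | iih.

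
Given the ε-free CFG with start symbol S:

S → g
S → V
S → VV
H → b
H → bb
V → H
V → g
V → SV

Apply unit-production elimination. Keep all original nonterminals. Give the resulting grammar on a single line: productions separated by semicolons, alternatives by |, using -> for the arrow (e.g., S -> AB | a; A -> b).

Unit productions: S->V, V->H.
Unit pairs (A ⇒* B via units): (S,H), (S,V), (V,H).
S: inherits non-unit rules of {H, S, V} → SV | VV | b | bb | g.
H: inherits non-unit rules of {H} → b | bb.
V: inherits non-unit rules of {H, V} → SV | b | bb | g.

S -> b | g | SV | VV | bb; H -> b | bb; V -> b | g | SV | bb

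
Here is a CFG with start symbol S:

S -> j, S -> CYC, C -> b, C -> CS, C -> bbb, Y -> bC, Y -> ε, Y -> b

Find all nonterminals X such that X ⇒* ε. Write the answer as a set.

Directly nullable (have an ε-rule): {Y}.
Not nullable: C, S — each has a terminal in every rule's right-hand side or depends on a non-nullable symbol.

{Y}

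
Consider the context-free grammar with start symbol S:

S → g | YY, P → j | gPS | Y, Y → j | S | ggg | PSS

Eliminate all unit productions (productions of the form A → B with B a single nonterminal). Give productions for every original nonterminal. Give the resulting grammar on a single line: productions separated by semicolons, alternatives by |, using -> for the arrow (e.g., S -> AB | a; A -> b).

Unit productions: P->Y, Y->S.
Unit pairs (A ⇒* B via units): (P,S), (P,Y), (Y,S).
S: inherits non-unit rules of {S} → YY | g.
P: inherits non-unit rules of {P, S, Y} → PSS | YY | g | gPS | ggg | j.
Y: inherits non-unit rules of {S, Y} → PSS | YY | g | ggg | j.

S -> g | YY; P -> g | j | YY | PSS | gPS | ggg; Y -> g | j | YY | PSS | ggg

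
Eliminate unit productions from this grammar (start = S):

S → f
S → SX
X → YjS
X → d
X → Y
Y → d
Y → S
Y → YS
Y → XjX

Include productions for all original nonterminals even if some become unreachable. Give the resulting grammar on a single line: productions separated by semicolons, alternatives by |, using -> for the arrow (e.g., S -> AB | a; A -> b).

S -> f | SX; X -> d | f | SX | YS | XjX | YjS; Y -> d | f | SX | YS | XjX

Unit productions: X->Y, Y->S.
Unit pairs (A ⇒* B via units): (X,S), (X,Y), (Y,S).
S: inherits non-unit rules of {S} → SX | f.
X: inherits non-unit rules of {S, X, Y} → SX | XjX | YS | YjS | d | f.
Y: inherits non-unit rules of {S, Y} → SX | XjX | YS | d | f.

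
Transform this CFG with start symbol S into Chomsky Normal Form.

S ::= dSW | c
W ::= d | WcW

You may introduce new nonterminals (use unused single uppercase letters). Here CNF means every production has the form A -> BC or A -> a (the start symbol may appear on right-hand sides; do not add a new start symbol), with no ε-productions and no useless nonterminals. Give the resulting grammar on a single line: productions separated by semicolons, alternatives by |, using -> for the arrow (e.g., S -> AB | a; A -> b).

No ε-productions.
No unit productions to eliminate.
TERM: introduce B -> c, A -> d and substitute in every rule of length ≥2.
BIN: S -> ASW becomes S -> AC, C -> SW; W -> WBW becomes W -> WD, D -> BW.

S -> c | AC; A -> d; B -> c; C -> SW; D -> BW; W -> d | WD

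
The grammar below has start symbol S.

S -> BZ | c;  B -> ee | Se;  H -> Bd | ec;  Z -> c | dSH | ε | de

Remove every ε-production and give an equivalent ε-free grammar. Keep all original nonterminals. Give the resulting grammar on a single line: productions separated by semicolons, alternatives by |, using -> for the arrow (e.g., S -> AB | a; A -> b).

Nullable set: {Z}.
S -> BZ: Z nullable, giving B | BZ.
Drop Z -> ε.
Unchanged (no nullable symbols): S -> c; B -> Se; B -> ee; H -> Bd; H -> ec; Z -> c; Z -> dSH; Z -> de.

S -> B | c | BZ; B -> Se | ee; H -> Bd | ec; Z -> c | de | dSH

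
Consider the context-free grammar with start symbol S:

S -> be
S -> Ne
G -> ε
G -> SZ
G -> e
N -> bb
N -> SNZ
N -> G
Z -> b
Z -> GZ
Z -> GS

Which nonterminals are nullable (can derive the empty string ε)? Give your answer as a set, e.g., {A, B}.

{G, N}

Directly nullable (have an ε-rule): {G}.
N is nullable via N -> G (every symbol on the right is already known nullable).
Not nullable: S, Z — each has a terminal in every rule's right-hand side or depends on a non-nullable symbol.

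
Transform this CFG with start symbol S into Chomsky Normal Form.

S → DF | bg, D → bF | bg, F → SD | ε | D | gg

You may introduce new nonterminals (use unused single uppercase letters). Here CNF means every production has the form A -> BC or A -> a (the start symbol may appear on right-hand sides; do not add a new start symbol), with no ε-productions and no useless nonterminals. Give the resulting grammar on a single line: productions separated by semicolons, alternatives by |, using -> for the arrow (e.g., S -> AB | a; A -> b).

S -> b | AB | AF | DF; A -> b; B -> g; D -> b | AB | AF; F -> b | AB | AF | BB | SD

Nullable: {F}; after ε-elimination: S -> D | DF | bg; D -> b | bF | bg; F -> D | SD | gg.
After unit-elimination: S -> b | DF | bF | bg; D -> b | bF | bg; F -> b | SD | bF | bg | gg.
TERM: introduce A -> b, B -> g and substitute in every rule of length ≥2.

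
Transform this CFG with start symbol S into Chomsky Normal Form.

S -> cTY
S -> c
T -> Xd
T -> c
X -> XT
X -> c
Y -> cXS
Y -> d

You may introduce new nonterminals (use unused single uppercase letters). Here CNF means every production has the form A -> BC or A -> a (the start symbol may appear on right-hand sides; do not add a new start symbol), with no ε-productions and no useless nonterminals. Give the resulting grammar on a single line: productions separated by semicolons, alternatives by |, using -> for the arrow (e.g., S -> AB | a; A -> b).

No ε-productions.
No unit productions to eliminate.
TERM: introduce A -> c, B -> d and substitute in every rule of length ≥2.
BIN: S -> ATY becomes S -> AC, C -> TY; Y -> AXS becomes Y -> AD, D -> XS.

S -> c | AC; A -> c; B -> d; C -> TY; D -> XS; T -> c | XB; X -> c | XT; Y -> d | AD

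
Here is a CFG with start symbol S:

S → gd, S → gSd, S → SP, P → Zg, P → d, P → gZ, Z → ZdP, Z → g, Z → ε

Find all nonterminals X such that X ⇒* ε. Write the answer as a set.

{Z}

Directly nullable (have an ε-rule): {Z}.
Not nullable: P, S — each has a terminal in every rule's right-hand side or depends on a non-nullable symbol.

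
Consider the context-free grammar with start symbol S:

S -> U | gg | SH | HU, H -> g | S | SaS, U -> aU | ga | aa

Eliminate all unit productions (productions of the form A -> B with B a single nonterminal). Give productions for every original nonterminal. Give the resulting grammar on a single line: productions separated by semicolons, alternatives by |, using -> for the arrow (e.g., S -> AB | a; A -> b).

S -> HU | SH | aU | aa | ga | gg; H -> g | HU | SH | aU | aa | ga | gg | SaS; U -> aU | aa | ga

Unit productions: H->S, S->U.
Unit pairs (A ⇒* B via units): (H,S), (H,U), (S,U).
S: inherits non-unit rules of {S, U} → HU | SH | aU | aa | ga | gg.
H: inherits non-unit rules of {H, S, U} → HU | SH | SaS | aU | aa | g | ga | gg.
U: inherits non-unit rules of {U} → aU | aa | ga.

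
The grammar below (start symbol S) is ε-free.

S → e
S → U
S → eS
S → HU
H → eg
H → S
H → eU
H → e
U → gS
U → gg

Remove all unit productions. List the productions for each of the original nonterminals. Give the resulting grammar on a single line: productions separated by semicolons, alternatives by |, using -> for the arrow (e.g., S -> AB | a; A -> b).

S -> e | HU | eS | gS | gg; H -> e | HU | eS | eU | eg | gS | gg; U -> gS | gg

Unit productions: H->S, S->U.
Unit pairs (A ⇒* B via units): (H,S), (H,U), (S,U).
S: inherits non-unit rules of {S, U} → HU | e | eS | gS | gg.
H: inherits non-unit rules of {H, S, U} → HU | e | eS | eU | eg | gS | gg.
U: inherits non-unit rules of {U} → gS | gg.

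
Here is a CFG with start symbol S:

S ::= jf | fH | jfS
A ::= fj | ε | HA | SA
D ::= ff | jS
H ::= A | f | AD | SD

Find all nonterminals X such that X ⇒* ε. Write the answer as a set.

Directly nullable (have an ε-rule): {A}.
H is nullable via H -> A (every symbol on the right is already known nullable).
Not nullable: D, S — each has a terminal in every rule's right-hand side or depends on a non-nullable symbol.

{A, H}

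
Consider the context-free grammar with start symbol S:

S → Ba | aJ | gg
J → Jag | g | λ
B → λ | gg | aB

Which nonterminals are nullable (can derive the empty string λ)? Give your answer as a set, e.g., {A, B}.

{B, J}

Directly nullable (have an ε-rule): {B, J}.
Not nullable: S — each has a terminal in every rule's right-hand side or depends on a non-nullable symbol.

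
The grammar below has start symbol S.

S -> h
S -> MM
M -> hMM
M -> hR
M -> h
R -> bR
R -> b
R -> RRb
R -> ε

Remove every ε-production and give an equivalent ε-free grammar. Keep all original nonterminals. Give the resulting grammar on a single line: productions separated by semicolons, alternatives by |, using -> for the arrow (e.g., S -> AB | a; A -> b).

S -> h | MM; M -> h | hR | hMM; R -> b | Rb | bR | RRb

Nullable set: {R}.
M -> hR: R nullable, giving h | hR.
Drop R -> ε.
R -> RRb: R, R nullable, giving RRb | Rb | b.
R -> bR: R nullable, giving b | bR.
Unchanged (no nullable symbols): S -> MM; S -> h; M -> h; M -> hMM; R -> b.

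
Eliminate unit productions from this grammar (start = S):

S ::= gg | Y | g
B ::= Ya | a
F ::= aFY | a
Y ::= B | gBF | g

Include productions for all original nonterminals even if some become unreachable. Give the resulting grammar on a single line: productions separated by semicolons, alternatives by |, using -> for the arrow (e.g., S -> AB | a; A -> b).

S -> a | g | Ya | gg | gBF; B -> a | Ya; F -> a | aFY; Y -> a | g | Ya | gBF

Unit productions: S->Y, Y->B.
Unit pairs (A ⇒* B via units): (S,B), (S,Y), (Y,B).
S: inherits non-unit rules of {B, S, Y} → Ya | a | g | gBF | gg.
B: inherits non-unit rules of {B} → Ya | a.
F: inherits non-unit rules of {F} → a | aFY.
Y: inherits non-unit rules of {B, Y} → Ya | a | g | gBF.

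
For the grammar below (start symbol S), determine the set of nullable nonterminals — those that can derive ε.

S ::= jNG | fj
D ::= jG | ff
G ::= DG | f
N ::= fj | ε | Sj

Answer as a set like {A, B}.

Directly nullable (have an ε-rule): {N}.
Not nullable: D, G, S — each has a terminal in every rule's right-hand side or depends on a non-nullable symbol.

{N}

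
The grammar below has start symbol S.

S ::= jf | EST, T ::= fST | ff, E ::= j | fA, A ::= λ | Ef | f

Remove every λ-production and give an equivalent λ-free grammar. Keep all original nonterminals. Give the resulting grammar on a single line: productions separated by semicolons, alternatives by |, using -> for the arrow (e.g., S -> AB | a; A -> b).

S -> jf | EST; A -> f | Ef; E -> f | j | fA; T -> ff | fST

Nullable set: {A}.
Drop A -> λ.
E -> fA: A nullable, giving f | fA.
Unchanged (no nullable symbols): S -> EST; S -> jf; A -> Ef; A -> f; E -> j; T -> fST; T -> ff.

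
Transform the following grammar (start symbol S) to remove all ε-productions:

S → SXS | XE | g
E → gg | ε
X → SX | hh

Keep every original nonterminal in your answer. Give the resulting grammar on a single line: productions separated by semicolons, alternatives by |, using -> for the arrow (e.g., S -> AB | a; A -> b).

Nullable set: {E}.
S -> XE: E nullable, giving X | XE.
Drop E -> ε.
Unchanged (no nullable symbols): S -> SXS; S -> g; E -> gg; X -> SX; X -> hh.

S -> X | g | XE | SXS; E -> gg; X -> SX | hh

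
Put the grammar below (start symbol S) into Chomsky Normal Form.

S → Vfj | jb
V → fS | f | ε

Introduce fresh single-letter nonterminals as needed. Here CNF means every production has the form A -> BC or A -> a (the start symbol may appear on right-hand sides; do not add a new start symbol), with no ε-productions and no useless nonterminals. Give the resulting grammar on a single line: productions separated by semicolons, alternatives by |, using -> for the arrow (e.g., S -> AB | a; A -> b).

Nullable: {V}; after ε-elimination: S -> fj | jb | Vfj; V -> f | fS.
No unit productions to eliminate.
TERM: introduce C -> b, A -> f, B -> j and substitute in every rule of length ≥2.
BIN: S -> VAB becomes S -> VD, D -> AB.

S -> AB | BC | VD; A -> f; B -> j; C -> b; D -> AB; V -> f | AS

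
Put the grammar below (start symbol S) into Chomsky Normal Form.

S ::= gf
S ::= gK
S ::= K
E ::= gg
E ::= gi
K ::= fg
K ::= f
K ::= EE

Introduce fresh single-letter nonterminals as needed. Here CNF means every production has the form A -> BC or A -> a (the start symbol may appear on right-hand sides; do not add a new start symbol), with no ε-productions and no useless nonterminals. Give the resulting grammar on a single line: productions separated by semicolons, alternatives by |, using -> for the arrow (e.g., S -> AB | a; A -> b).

No ε-productions.
After unit-elimination: S -> f | EE | fg | gK | gf; E -> gg | gi; K -> f | EE | fg.
TERM: introduce C -> f, A -> g, B -> i and substitute in every rule of length ≥2.

S -> f | AC | AK | CA | EE; A -> g; B -> i; C -> f; E -> AA | AB; K -> f | CA | EE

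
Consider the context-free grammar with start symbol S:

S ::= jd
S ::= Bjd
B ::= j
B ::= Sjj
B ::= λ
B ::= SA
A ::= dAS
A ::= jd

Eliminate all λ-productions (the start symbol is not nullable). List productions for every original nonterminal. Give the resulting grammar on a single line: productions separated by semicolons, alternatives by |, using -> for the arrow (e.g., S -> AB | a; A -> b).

Nullable set: {B}.
S -> Bjd: B nullable, giving Bjd | jd.
Drop B -> λ.
Unchanged (no nullable symbols): S -> jd; A -> dAS; A -> jd; B -> SA; B -> Sjj; B -> j.

S -> jd | Bjd; A -> jd | dAS; B -> j | SA | Sjj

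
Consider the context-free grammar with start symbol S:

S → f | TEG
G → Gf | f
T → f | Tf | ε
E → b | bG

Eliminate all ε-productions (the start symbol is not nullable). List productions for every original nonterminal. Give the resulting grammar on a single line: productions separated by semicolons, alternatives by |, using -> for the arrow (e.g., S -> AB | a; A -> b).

S -> f | EG | TEG; E -> b | bG; G -> f | Gf; T -> f | Tf

Nullable set: {T}.
S -> TEG: T nullable, giving EG | TEG.
Drop T -> ε.
T -> Tf: T nullable, giving Tf | f.
Unchanged (no nullable symbols): S -> f; E -> b; E -> bG; G -> Gf; G -> f; T -> f.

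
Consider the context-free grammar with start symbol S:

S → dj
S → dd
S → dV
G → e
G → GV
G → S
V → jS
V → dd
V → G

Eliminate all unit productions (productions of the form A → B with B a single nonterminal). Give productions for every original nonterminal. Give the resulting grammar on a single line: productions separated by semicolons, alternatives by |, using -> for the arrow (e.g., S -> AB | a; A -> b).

Unit productions: G->S, V->G.
Unit pairs (A ⇒* B via units): (G,S), (V,G), (V,S).
S: inherits non-unit rules of {S} → dV | dd | dj.
G: inherits non-unit rules of {G, S} → GV | dV | dd | dj | e.
V: inherits non-unit rules of {G, S, V} → GV | dV | dd | dj | e | jS.

S -> dV | dd | dj; G -> e | GV | dV | dd | dj; V -> e | GV | dV | dd | dj | jS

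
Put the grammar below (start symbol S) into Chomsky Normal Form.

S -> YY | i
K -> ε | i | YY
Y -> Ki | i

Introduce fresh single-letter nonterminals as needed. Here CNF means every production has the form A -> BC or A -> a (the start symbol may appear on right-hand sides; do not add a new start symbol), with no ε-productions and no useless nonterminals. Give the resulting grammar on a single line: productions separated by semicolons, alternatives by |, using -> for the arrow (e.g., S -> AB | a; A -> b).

Nullable: {K}; after ε-elimination: S -> i | YY; K -> i | YY; Y -> i | Ki.
No unit productions to eliminate.
TERM: introduce A -> i and substitute in every rule of length ≥2.

S -> i | YY; A -> i; K -> i | YY; Y -> i | KA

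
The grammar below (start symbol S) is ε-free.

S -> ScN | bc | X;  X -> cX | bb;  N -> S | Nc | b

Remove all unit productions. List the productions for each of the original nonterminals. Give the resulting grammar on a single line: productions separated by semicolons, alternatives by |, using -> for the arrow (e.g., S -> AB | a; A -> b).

Unit productions: N->S, S->X.
Unit pairs (A ⇒* B via units): (N,S), (N,X), (S,X).
S: inherits non-unit rules of {S, X} → ScN | bb | bc | cX.
N: inherits non-unit rules of {N, S, X} → Nc | ScN | b | bb | bc | cX.
X: inherits non-unit rules of {X} → bb | cX.

S -> bb | bc | cX | ScN; N -> b | Nc | bb | bc | cX | ScN; X -> bb | cX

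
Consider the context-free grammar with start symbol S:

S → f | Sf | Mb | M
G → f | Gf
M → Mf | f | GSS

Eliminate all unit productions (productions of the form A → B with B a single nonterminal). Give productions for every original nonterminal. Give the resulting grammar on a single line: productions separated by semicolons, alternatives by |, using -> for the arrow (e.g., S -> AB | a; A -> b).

S -> f | Mb | Mf | Sf | GSS; G -> f | Gf; M -> f | Mf | GSS

Unit productions: S->M.
Unit pairs (A ⇒* B via units): (S,M).
S: inherits non-unit rules of {M, S} → GSS | Mb | Mf | Sf | f.
G: inherits non-unit rules of {G} → Gf | f.
M: inherits non-unit rules of {M} → GSS | Mf | f.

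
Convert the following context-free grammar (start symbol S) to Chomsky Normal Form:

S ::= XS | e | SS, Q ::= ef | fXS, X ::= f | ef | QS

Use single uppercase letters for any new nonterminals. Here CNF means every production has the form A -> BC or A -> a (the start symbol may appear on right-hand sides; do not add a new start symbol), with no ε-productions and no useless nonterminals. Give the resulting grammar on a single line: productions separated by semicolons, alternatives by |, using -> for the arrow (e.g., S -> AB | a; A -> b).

No ε-productions.
No unit productions to eliminate.
TERM: introduce A -> e, B -> f and substitute in every rule of length ≥2.
BIN: Q -> BXS becomes Q -> BC, C -> XS.

S -> e | SS | XS; A -> e; B -> f; C -> XS; Q -> AB | BC; X -> f | AB | QS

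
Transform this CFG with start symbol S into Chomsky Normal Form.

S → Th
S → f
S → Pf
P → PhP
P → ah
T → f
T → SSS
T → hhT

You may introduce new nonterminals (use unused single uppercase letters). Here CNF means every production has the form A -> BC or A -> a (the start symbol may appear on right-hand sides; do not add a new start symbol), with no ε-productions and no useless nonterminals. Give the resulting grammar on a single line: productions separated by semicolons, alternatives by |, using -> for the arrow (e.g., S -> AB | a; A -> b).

No ε-productions.
No unit productions to eliminate.
TERM: introduce B -> a, C -> f, A -> h and substitute in every rule of length ≥2.
BIN: P -> PAP becomes P -> PD, D -> AP; T -> AAT becomes T -> AE, E -> AT; T -> SSS becomes T -> SF, F -> SS.

S -> f | PC | TA; A -> h; B -> a; C -> f; D -> AP; E -> AT; F -> SS; P -> BA | PD; T -> f | AE | SF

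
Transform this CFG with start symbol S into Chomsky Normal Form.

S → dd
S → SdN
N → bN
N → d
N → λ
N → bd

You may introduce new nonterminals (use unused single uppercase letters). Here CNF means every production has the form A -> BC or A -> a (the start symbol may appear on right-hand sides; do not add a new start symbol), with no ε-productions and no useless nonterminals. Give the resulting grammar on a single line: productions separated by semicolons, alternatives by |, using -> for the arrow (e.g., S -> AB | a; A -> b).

Nullable: {N}; after ε-elimination: S -> Sd | dd | SdN; N -> b | d | bN | bd.
No unit productions to eliminate.
TERM: introduce A -> b, B -> d and substitute in every rule of length ≥2.
BIN: S -> SBN becomes S -> SC, C -> BN.

S -> BB | SB | SC; A -> b; B -> d; C -> BN; N -> b | d | AB | AN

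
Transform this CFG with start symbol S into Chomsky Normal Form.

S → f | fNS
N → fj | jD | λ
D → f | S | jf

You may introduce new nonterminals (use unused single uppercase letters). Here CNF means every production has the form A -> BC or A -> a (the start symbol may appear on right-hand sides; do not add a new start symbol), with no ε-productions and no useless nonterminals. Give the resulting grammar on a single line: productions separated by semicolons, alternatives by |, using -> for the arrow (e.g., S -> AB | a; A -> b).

Nullable: {N}; after ε-elimination: S -> f | fS | fNS; D -> S | f | jf; N -> fj | jD.
After unit-elimination: S -> f | fS | fNS; D -> f | fS | jf | fNS; N -> fj | jD.
TERM: introduce A -> f, B -> j and substitute in every rule of length ≥2.
BIN: D -> ANS becomes D -> AC, C -> NS; S -> ANS becomes S -> AE, E -> NS.

S -> f | AE | AS; A -> f; B -> j; C -> NS; D -> f | AC | AS | BA; E -> NS; N -> AB | BD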